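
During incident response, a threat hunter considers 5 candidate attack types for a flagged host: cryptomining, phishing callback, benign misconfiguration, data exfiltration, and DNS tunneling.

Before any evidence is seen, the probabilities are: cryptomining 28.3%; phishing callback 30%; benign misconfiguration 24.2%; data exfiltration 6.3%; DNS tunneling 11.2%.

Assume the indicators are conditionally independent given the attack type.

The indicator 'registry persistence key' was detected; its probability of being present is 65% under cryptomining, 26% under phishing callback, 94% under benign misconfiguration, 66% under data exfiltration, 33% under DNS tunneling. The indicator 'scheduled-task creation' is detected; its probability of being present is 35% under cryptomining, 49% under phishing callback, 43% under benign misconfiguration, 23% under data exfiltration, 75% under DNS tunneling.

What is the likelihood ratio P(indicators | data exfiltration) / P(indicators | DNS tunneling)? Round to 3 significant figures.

Joint likelihood of the indicator pattern under each hypothesis:
  data exfiltration: 0.66 × 0.23 = 0.1518
  DNS tunneling: 0.33 × 0.75 = 0.2475
Bayes factor = 0.1518 / 0.2475 ≈ 0.613

0.613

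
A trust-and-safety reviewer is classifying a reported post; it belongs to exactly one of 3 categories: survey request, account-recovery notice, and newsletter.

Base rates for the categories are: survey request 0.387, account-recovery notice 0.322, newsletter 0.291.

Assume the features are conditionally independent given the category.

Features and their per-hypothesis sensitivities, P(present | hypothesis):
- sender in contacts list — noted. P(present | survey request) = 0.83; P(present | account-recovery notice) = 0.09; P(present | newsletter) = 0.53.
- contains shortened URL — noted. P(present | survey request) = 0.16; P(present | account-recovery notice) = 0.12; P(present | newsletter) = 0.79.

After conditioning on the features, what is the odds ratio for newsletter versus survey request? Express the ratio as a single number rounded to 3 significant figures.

Unnormalized posterior weight (prior times the feature likelihoods) for each of the two hypotheses:
  newsletter: 0.291 × 0.53 × 0.79 = 0.12184
  survey request: 0.387 × 0.83 × 0.16 = 0.051394
Odds(newsletter : survey request) = 0.12184 / 0.051394 ≈ 2.37.

2.37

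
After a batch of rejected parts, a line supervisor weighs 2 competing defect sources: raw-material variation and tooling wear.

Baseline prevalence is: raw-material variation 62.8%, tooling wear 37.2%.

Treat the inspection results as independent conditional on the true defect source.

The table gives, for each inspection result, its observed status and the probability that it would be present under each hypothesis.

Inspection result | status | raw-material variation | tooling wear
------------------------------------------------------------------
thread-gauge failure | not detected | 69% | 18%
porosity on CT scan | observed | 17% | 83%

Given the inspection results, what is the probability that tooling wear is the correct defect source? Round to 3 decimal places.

Multiply each prior by the joint likelihood of the inspection result pattern (using 1 − P(present | H) for each absent inspection result):
  raw-material variation: 0.628 × (1 − 0.69) × 0.17 = 0.033096
  tooling wear: 0.372 × (1 − 0.18) × 0.83 = 0.25318
The unnormalized weights sum to 0.28628.
P(tooling wear | evidence) = 0.25318 / 0.28628 ≈ 0.884.

0.884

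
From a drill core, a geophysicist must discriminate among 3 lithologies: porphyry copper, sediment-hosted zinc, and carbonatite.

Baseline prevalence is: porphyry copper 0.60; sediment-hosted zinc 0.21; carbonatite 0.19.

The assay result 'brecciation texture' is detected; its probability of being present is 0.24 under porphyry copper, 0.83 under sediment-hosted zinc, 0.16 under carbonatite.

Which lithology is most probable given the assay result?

sediment-hosted zinc

For each hypothesis, the unnormalized posterior weight is prior × likelihood:
  porphyry copper: 0.60 × 0.24 = 0.144
  sediment-hosted zinc: 0.21 × 0.83 = 0.1743
  carbonatite: 0.19 × 0.16 = 0.0304
Marginal likelihood of the evidence = 0.3487.
P(porphyry copper | evidence) ≈ 0.144 / 0.3487 ≈ 0.413
P(sediment-hosted zinc | evidence) ≈ 0.1743 / 0.3487 ≈ 0.500
P(carbonatite | evidence) ≈ 0.0304 / 0.3487 ≈ 0.087
The largest is 0.500, so sediment-hosted zinc is most probable.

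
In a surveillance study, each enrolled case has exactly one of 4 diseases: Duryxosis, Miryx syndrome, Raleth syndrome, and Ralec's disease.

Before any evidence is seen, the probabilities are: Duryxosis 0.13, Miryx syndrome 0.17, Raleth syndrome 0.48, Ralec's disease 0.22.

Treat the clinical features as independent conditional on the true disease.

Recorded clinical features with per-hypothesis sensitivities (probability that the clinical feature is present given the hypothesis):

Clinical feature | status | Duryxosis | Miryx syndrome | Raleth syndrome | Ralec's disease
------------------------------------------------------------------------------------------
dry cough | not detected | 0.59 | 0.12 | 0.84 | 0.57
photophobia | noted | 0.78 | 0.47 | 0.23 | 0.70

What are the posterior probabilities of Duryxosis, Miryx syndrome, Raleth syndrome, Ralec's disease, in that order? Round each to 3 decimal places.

0.212, 0.359, 0.090, 0.338

For each hypothesis, the unnormalized posterior weight is prior × product of the clinical feature likelihoods (using 1 − P(present | H) for each absent clinical feature):
  Duryxosis: 0.13 × (1 − 0.59) × 0.78 = 0.041574
  Miryx syndrome: 0.17 × (1 − 0.12) × 0.47 = 0.070312
  Raleth syndrome: 0.48 × (1 − 0.84) × 0.23 = 0.017664
  Ralec's disease: 0.22 × (1 − 0.57) × 0.70 = 0.06622
Normalizing constant Z = 0.041574 + 0.070312 + 0.017664 + 0.06622 = 0.19577.
P(Duryxosis | evidence) = 0.041574 / 0.19577 ≈ 0.212
P(Miryx syndrome | evidence) = 0.070312 / 0.19577 ≈ 0.359
P(Raleth syndrome | evidence) = 0.017664 / 0.19577 ≈ 0.090
P(Ralec's disease | evidence) = 0.06622 / 0.19577 ≈ 0.338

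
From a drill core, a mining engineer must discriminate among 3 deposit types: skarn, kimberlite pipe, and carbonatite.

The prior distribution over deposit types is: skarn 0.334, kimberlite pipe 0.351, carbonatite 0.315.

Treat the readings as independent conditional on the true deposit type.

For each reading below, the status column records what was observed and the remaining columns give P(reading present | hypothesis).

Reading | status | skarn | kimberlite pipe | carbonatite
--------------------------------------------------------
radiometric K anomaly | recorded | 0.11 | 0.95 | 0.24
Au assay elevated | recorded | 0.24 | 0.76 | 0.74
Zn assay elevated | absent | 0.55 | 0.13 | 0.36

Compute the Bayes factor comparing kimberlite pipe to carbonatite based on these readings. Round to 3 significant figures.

5.53

Joint likelihood of the reading pattern under each hypothesis (using 1 − P(present | H) for each absent reading):
  kimberlite pipe: 0.95 × 0.76 × (1 − 0.13) = 0.62814
  carbonatite: 0.24 × 0.74 × (1 − 0.36) = 0.11366
Bayes factor = 0.62814 / 0.11366 ≈ 5.53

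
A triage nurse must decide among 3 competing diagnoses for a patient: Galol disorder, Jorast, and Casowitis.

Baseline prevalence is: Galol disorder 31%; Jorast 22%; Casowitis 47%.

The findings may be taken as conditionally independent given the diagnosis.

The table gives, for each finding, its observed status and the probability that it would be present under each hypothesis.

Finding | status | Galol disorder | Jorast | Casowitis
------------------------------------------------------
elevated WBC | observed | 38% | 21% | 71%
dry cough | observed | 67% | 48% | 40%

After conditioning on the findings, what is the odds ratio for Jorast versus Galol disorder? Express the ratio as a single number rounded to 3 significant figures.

0.281

Unnormalized posterior weight (prior times the finding likelihoods) for each of the two hypotheses:
  Jorast: 0.22 × 0.21 × 0.48 = 0.022176
  Galol disorder: 0.31 × 0.38 × 0.67 = 0.078926
Posterior odds = 0.022176 / 0.078926 ≈ 0.281.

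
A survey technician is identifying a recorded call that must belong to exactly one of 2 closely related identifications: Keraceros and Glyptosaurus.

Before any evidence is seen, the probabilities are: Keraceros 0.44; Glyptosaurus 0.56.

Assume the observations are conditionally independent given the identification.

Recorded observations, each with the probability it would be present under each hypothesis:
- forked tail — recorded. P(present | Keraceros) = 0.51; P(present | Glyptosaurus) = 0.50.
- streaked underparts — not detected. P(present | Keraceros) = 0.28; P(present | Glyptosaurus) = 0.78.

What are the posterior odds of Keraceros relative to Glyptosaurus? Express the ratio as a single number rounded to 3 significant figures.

2.62

Unnormalized posterior weight (prior times the observation likelihoods) for each of the two hypotheses (using 1 − P(present | H) for each absent observation):
  Keraceros: 0.44 × 0.51 × (1 − 0.28) = 0.16157
  Glyptosaurus: 0.56 × 0.50 × (1 − 0.78) = 0.0616
Posterior odds = 0.16157 / 0.0616 ≈ 2.62.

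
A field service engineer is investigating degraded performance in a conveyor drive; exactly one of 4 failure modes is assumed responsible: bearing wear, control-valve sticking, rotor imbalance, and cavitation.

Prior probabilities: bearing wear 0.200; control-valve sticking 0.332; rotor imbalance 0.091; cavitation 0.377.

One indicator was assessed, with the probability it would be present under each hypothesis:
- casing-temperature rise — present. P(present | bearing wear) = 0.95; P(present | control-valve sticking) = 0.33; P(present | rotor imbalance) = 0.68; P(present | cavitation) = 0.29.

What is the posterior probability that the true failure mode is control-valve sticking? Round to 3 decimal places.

0.233

Multiply each prior by the likelihood of the indicator:
  bearing wear: 0.200 × 0.95 = 0.19
  control-valve sticking: 0.332 × 0.33 = 0.10956
  rotor imbalance: 0.091 × 0.68 = 0.06188
  cavitation: 0.377 × 0.29 = 0.10933
Marginal likelihood of the evidence = 0.47077.
P(control-valve sticking | evidence) = 0.10956 / 0.47077 ≈ 0.233.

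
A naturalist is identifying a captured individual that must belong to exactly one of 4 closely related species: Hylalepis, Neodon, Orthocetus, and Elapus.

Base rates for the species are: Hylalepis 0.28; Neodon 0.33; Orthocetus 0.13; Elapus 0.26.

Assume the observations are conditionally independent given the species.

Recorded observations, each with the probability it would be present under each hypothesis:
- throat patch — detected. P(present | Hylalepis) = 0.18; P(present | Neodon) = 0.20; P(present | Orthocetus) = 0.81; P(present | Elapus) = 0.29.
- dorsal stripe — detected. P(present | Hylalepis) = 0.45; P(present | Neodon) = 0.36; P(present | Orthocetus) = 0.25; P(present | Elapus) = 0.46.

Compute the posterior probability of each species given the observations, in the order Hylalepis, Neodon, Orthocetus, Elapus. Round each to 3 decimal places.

0.211, 0.221, 0.245, 0.323

By Bayes' rule with conditional independence, the unnormalized weight for each hypothesis is prior × ∏ likelihoods:
  Hylalepis: 0.28 × 0.18 × 0.45 = 0.02268
  Neodon: 0.33 × 0.20 × 0.36 = 0.02376
  Orthocetus: 0.13 × 0.81 × 0.25 = 0.026325
  Elapus: 0.26 × 0.29 × 0.46 = 0.034684
The unnormalized weights sum to 0.10745.
P(Hylalepis | evidence) = 0.02268 / 0.10745 ≈ 0.211
P(Neodon | evidence) = 0.02376 / 0.10745 ≈ 0.221
P(Orthocetus | evidence) = 0.026325 / 0.10745 ≈ 0.245
P(Elapus | evidence) = 0.034684 / 0.10745 ≈ 0.323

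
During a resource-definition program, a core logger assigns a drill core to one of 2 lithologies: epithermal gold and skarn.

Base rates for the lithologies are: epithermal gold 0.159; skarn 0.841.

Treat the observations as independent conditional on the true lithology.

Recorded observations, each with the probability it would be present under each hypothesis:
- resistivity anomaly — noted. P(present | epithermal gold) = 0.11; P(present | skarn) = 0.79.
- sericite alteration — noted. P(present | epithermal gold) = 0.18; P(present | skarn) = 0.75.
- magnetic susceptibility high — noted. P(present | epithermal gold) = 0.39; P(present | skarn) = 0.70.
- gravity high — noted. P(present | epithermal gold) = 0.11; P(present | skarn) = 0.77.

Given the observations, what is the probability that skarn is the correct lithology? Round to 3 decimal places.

For each hypothesis, the unnormalized posterior weight is prior × product of the observation likelihoods:
  epithermal gold: 0.159 × 0.11 × 0.18 × 0.39 × 0.11 = 0.00013506
  skarn: 0.841 × 0.79 × 0.75 × 0.70 × 0.77 = 0.26858
Normalizing constant Z = 0.00013506 + 0.26858 = 0.26871.
P(skarn | evidence) = 0.26858 / 0.26871 ≈ 0.999.

0.999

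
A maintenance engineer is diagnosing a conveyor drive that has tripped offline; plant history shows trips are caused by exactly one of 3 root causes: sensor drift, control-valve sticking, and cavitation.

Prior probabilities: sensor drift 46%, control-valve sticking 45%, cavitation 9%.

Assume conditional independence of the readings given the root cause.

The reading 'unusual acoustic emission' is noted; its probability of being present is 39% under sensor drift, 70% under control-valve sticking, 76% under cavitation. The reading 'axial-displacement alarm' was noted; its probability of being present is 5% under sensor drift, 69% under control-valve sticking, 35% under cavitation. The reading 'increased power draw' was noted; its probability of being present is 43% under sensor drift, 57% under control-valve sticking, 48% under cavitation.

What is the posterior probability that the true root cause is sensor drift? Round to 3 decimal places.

By Bayes' rule with conditional independence, the unnormalized weight for each hypothesis is prior × ∏ likelihoods:
  sensor drift: 0.46 × 0.39 × 0.05 × 0.43 = 0.0038571
  control-valve sticking: 0.45 × 0.70 × 0.69 × 0.57 = 0.12389
  cavitation: 0.09 × 0.76 × 0.35 × 0.48 = 0.011491
The unnormalized weights sum to 0.13924.
P(sensor drift | evidence) = 0.0038571 / 0.13924 ≈ 0.028.

0.028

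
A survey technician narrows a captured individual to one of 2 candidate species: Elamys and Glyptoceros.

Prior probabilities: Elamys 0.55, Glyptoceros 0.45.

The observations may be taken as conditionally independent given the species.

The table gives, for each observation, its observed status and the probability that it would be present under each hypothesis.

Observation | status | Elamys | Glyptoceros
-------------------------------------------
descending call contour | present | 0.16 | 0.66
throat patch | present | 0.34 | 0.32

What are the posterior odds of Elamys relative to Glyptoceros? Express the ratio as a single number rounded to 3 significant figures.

Posterior odds equal prior odds times the likelihood ratio; only the two competing hypotheses matter.
  Elamys: 0.55 × 0.16 × 0.34 = 0.02992
  Glyptoceros: 0.45 × 0.66 × 0.32 = 0.09504
Posterior odds = 0.02992 / 0.09504 ≈ 0.315.

0.315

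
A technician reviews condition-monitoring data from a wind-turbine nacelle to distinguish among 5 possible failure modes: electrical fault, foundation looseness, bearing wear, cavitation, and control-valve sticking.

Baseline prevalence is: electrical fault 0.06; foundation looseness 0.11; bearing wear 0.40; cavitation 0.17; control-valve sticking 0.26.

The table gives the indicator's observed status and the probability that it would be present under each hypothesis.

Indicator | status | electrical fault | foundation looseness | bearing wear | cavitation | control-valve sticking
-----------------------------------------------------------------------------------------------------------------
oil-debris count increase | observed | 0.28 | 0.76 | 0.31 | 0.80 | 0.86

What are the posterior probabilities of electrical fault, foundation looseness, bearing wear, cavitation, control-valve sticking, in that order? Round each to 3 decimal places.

For each hypothesis, the unnormalized posterior weight is prior × likelihood:
  electrical fault: 0.06 × 0.28 = 0.0168
  foundation looseness: 0.11 × 0.76 = 0.0836
  bearing wear: 0.40 × 0.31 = 0.124
  cavitation: 0.17 × 0.80 = 0.136
  control-valve sticking: 0.26 × 0.86 = 0.2236
Normalizing constant Z = 0.0168 + 0.0836 + 0.124 + 0.136 + 0.2236 = 0.584.
P(electrical fault | evidence) = 0.0168 / 0.584 ≈ 0.029
P(foundation looseness | evidence) = 0.0836 / 0.584 ≈ 0.143
P(bearing wear | evidence) = 0.124 / 0.584 ≈ 0.212
P(cavitation | evidence) = 0.136 / 0.584 ≈ 0.233
P(control-valve sticking | evidence) = 0.2236 / 0.584 ≈ 0.383

0.029, 0.143, 0.212, 0.233, 0.383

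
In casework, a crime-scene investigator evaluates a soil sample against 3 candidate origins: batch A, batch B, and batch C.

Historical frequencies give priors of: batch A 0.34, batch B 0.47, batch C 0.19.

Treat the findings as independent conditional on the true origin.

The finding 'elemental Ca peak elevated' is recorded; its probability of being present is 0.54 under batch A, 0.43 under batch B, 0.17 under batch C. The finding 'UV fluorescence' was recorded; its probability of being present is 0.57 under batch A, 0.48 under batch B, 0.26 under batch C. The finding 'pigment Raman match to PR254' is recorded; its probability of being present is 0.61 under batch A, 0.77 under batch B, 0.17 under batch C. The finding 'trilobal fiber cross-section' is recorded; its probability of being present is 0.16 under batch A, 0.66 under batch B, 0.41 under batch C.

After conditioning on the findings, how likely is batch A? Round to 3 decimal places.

Multiply each prior by the joint likelihood of the evidence pattern:
  batch A: 0.34 × 0.54 × 0.57 × 0.61 × 0.16 = 0.010214
  batch B: 0.47 × 0.43 × 0.48 × 0.77 × 0.66 = 0.049299
  batch C: 0.19 × 0.17 × 0.26 × 0.17 × 0.41 = 0.00058534
Normalizing constant Z = 0.010214 + 0.049299 + 0.00058534 = 0.060099.
P(batch A | evidence) = 0.010214 / 0.060099 ≈ 0.170.

0.170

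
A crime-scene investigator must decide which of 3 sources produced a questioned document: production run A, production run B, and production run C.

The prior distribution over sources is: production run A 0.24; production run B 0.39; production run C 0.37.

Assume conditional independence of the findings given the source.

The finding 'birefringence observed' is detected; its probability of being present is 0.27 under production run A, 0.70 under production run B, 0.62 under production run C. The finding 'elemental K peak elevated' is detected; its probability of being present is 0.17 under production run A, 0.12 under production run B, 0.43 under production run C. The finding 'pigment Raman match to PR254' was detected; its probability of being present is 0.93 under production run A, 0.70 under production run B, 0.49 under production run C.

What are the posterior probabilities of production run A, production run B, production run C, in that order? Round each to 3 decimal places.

0.126, 0.281, 0.593

Multiply each prior by the joint likelihood of the evidence pattern:
  production run A: 0.24 × 0.27 × 0.17 × 0.93 = 0.010245
  production run B: 0.39 × 0.70 × 0.12 × 0.70 = 0.022932
  production run C: 0.37 × 0.62 × 0.43 × 0.49 = 0.048335
The unnormalized weights sum to 0.081511.
P(production run A | evidence) = 0.010245 / 0.081511 ≈ 0.126
P(production run B | evidence) = 0.022932 / 0.081511 ≈ 0.281
P(production run C | evidence) = 0.048335 / 0.081511 ≈ 0.593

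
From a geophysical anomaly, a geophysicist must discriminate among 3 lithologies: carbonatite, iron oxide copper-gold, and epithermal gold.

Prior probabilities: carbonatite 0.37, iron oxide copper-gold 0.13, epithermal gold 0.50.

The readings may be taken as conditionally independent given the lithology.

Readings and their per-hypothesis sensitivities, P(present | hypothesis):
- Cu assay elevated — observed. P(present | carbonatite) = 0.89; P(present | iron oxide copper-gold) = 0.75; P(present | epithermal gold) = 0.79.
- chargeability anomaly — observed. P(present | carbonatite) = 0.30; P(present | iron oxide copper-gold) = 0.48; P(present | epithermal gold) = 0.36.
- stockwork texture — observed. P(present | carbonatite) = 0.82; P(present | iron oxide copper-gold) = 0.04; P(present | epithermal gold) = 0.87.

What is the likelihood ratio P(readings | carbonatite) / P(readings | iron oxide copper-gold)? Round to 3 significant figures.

The Bayes factor is the ratio of the joint likelihoods of the reading pattern under the two hypotheses.
  carbonatite: 0.89 × 0.30 × 0.82 = 0.21894
  iron oxide copper-gold: 0.75 × 0.48 × 0.04 = 0.0144
Bayes factor = 0.21894 / 0.0144 ≈ 15.2

15.2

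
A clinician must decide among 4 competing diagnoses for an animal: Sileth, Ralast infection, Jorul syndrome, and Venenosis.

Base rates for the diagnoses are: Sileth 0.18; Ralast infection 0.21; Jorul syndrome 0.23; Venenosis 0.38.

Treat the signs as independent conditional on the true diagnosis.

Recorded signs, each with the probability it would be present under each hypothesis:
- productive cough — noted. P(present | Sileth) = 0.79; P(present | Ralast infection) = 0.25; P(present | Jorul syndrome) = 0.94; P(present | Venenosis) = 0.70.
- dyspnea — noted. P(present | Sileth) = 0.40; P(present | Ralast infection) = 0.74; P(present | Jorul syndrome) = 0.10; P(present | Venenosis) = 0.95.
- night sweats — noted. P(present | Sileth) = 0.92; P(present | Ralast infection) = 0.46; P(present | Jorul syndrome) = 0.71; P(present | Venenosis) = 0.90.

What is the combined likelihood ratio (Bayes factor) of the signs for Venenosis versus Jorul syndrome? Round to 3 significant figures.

8.97

Take the product of per-sign likelihoods under each hypothesis, then divide.
  Venenosis: 0.70 × 0.95 × 0.90 = 0.5985
  Jorul syndrome: 0.94 × 0.10 × 0.71 = 0.06674
Bayes factor = 0.5985 / 0.06674 ≈ 8.97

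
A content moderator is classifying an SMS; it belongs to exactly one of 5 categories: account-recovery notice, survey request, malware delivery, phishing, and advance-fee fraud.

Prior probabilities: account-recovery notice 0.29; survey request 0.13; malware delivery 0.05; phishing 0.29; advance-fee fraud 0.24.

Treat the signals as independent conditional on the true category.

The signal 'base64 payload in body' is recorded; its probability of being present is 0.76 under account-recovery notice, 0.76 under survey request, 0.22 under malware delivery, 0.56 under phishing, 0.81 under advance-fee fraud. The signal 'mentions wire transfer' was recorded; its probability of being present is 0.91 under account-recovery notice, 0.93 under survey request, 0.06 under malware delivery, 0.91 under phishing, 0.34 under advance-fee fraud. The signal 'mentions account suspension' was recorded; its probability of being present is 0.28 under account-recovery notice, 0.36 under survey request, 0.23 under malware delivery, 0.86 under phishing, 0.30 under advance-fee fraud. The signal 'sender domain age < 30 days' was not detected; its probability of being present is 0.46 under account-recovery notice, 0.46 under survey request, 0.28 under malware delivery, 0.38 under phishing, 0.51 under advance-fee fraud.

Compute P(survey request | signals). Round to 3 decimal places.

0.131

Multiply each prior by the joint likelihood of the signal pattern (using 1 − P(present | H) for each absent signal):
  account-recovery notice: 0.29 × 0.76 × 0.91 × 0.28 × (1 − 0.46) = 0.030325
  survey request: 0.13 × 0.76 × 0.93 × 0.36 × (1 − 0.46) = 0.017862
  malware delivery: 0.05 × 0.22 × 0.06 × 0.23 × (1 − 0.28) = 0.0001093
  phishing: 0.29 × 0.56 × 0.91 × 0.86 × (1 − 0.38) = 0.078798
  advance-fee fraud: 0.24 × 0.81 × 0.34 × 0.30 × (1 − 0.51) = 0.0097161
The unnormalized weights sum to 0.13681.
P(survey request | evidence) = 0.017862 / 0.13681 ≈ 0.131.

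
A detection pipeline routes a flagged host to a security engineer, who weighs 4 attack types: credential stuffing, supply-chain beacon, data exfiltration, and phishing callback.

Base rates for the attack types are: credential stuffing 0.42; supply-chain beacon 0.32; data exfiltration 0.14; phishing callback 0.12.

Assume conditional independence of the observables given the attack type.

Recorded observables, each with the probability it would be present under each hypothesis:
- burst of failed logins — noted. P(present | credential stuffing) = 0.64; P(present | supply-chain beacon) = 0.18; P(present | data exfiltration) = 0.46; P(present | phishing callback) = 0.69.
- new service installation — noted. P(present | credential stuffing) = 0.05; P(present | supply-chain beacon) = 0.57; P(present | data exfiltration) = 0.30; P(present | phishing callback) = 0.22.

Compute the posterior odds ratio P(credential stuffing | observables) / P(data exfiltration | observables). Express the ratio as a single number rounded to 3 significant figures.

Unnormalized posterior weight (prior times the observable likelihoods) for each of the two hypotheses:
  credential stuffing: 0.42 × 0.64 × 0.05 = 0.01344
  data exfiltration: 0.14 × 0.46 × 0.30 = 0.01932
Odds(credential stuffing : data exfiltration) = 0.01344 / 0.01932 ≈ 0.696.

0.696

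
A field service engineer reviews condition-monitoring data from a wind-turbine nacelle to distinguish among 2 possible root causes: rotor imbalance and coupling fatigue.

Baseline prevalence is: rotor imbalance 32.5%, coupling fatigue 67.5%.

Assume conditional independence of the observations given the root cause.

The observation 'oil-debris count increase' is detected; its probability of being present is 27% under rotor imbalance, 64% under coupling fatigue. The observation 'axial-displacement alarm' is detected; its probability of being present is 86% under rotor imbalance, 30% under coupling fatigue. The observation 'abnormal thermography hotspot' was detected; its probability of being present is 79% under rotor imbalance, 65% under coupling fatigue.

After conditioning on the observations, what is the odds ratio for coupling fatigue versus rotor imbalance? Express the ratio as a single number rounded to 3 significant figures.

1.41

The normalizing constant cancels in an odds ratio, so compute prior × likelihood for the two hypotheses only:
  coupling fatigue: 0.675 × 0.64 × 0.30 × 0.65 = 0.08424
  rotor imbalance: 0.325 × 0.27 × 0.86 × 0.79 = 0.059617
Posterior odds = 0.08424 / 0.059617 ≈ 1.41.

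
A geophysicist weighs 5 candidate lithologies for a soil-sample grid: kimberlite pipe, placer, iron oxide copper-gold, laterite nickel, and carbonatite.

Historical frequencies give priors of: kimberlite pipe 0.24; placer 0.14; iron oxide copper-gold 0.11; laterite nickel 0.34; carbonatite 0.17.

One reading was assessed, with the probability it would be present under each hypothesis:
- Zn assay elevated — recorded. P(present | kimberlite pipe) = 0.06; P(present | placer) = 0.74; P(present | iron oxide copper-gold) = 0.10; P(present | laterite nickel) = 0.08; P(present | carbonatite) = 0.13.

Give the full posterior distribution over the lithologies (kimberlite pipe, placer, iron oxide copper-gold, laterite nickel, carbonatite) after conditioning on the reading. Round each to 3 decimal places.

0.081, 0.581, 0.062, 0.153, 0.124

Multiply each prior by the likelihood of the reading:
  kimberlite pipe: 0.24 × 0.06 = 0.0144
  placer: 0.14 × 0.74 = 0.1036
  iron oxide copper-gold: 0.11 × 0.10 = 0.011
  laterite nickel: 0.34 × 0.08 = 0.0272
  carbonatite: 0.17 × 0.13 = 0.0221
The unnormalized weights sum to 0.1783.
P(kimberlite pipe | evidence) = 0.0144 / 0.1783 ≈ 0.081
P(placer | evidence) = 0.1036 / 0.1783 ≈ 0.581
P(iron oxide copper-gold | evidence) = 0.011 / 0.1783 ≈ 0.062
P(laterite nickel | evidence) = 0.0272 / 0.1783 ≈ 0.153
P(carbonatite | evidence) = 0.0221 / 0.1783 ≈ 0.124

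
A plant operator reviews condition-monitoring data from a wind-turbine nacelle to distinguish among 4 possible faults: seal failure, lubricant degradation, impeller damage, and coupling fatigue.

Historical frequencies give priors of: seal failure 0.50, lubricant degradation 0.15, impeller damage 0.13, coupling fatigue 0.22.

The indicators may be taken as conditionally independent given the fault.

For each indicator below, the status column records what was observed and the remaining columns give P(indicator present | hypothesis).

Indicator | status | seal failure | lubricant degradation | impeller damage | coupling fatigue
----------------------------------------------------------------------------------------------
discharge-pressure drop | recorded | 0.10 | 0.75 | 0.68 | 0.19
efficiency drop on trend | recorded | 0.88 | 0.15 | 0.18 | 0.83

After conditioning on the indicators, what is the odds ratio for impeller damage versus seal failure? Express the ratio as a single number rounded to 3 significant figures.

The normalizing constant cancels in an odds ratio, so compute prior × likelihood for the two hypotheses only:
  impeller damage: 0.13 × 0.68 × 0.18 = 0.015912
  seal failure: 0.50 × 0.10 × 0.88 = 0.044
Posterior odds = 0.015912 / 0.044 ≈ 0.362.

0.362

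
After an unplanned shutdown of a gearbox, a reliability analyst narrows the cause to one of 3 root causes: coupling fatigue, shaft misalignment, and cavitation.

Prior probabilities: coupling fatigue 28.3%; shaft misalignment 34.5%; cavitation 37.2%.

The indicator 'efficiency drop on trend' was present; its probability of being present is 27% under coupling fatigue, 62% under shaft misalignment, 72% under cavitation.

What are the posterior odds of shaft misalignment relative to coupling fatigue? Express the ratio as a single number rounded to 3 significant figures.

The normalizing constant cancels in an odds ratio, so compute prior × likelihood for the two hypotheses only:
  shaft misalignment: 0.345 × 0.62 = 0.2139
  coupling fatigue: 0.283 × 0.27 = 0.07641
Posterior odds = 0.2139 / 0.07641 ≈ 2.80.

2.80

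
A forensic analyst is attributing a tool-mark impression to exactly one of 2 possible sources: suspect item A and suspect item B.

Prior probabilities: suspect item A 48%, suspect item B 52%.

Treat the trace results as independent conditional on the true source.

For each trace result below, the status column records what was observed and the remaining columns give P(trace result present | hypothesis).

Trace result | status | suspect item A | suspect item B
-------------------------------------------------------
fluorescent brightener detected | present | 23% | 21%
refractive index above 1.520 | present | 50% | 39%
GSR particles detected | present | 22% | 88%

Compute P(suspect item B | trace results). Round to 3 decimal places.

0.755

Multiply each prior by the joint likelihood of the trace result pattern:
  suspect item A: 0.48 × 0.23 × 0.50 × 0.22 = 0.012144
  suspect item B: 0.52 × 0.21 × 0.39 × 0.88 = 0.037477
Marginal likelihood of the evidence = 0.049621.
P(suspect item B | evidence) = 0.037477 / 0.049621 ≈ 0.755.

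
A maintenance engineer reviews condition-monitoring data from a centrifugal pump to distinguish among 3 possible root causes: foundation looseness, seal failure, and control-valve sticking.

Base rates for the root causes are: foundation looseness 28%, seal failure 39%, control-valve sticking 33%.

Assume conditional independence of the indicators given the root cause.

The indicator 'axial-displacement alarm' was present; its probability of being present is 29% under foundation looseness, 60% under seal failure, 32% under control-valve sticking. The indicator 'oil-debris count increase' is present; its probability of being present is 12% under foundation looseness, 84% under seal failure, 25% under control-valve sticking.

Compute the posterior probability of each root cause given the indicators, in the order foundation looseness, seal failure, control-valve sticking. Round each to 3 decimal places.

0.042, 0.845, 0.113

Multiply each prior by the joint likelihood of the indicator pattern:
  foundation looseness: 0.28 × 0.29 × 0.12 = 0.009744
  seal failure: 0.39 × 0.60 × 0.84 = 0.19656
  control-valve sticking: 0.33 × 0.32 × 0.25 = 0.0264
Marginal likelihood of the evidence = 0.2327.
P(foundation looseness | evidence) = 0.009744 / 0.2327 ≈ 0.042
P(seal failure | evidence) = 0.19656 / 0.2327 ≈ 0.845
P(control-valve sticking | evidence) = 0.0264 / 0.2327 ≈ 0.113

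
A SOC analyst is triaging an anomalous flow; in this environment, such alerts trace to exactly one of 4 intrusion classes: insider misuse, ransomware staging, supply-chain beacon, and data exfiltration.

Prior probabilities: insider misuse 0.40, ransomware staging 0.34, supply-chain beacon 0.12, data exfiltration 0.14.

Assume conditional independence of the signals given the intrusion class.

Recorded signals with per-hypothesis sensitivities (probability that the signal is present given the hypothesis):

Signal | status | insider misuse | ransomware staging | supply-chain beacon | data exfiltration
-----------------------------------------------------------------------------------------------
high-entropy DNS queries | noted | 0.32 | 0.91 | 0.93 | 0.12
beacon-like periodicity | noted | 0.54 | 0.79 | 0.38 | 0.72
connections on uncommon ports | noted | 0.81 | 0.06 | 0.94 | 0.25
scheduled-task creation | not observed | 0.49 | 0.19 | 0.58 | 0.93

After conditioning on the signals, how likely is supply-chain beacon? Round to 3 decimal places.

0.292

For each hypothesis, the unnormalized posterior weight is prior × product of the signal likelihoods (using 1 − P(present | H) for each absent signal):
  insider misuse: 0.40 × 0.32 × 0.54 × 0.81 × (1 − 0.49) = 0.028553
  ransomware staging: 0.34 × 0.91 × 0.79 × 0.06 × (1 − 0.19) = 0.011879
  supply-chain beacon: 0.12 × 0.93 × 0.38 × 0.94 × (1 − 0.58) = 0.016743
  data exfiltration: 0.14 × 0.12 × 0.72 × 0.25 × (1 − 0.93) = 0.00021168
Marginal likelihood of the evidence = 0.057387.
P(supply-chain beacon | evidence) = 0.016743 / 0.057387 ≈ 0.292.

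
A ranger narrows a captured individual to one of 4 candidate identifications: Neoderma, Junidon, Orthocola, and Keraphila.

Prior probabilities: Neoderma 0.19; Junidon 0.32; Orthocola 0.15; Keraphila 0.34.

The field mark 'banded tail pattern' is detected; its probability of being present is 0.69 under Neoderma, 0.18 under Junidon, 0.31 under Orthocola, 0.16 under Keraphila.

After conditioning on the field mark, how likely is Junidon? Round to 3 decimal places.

0.199

Multiply each prior by the likelihood of the field mark:
  Neoderma: 0.19 × 0.69 = 0.1311
  Junidon: 0.32 × 0.18 = 0.0576
  Orthocola: 0.15 × 0.31 = 0.0465
  Keraphila: 0.34 × 0.16 = 0.0544
Marginal likelihood of the evidence = 0.2896.
P(Junidon | evidence) = 0.0576 / 0.2896 ≈ 0.199.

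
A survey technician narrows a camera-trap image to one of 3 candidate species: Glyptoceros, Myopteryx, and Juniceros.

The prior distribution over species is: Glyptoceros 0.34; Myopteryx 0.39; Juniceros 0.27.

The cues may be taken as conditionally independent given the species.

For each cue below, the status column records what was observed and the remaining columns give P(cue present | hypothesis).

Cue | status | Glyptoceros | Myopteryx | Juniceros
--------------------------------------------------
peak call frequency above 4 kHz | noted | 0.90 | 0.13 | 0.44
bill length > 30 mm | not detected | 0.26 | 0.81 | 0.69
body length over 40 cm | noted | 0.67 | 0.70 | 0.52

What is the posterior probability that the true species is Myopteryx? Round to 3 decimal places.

0.038

For each hypothesis, the unnormalized posterior weight is prior × product of the cue likelihoods (using 1 − P(present | H) for each absent cue):
  Glyptoceros: 0.34 × 0.90 × (1 − 0.26) × 0.67 = 0.15171
  Myopteryx: 0.39 × 0.13 × (1 − 0.81) × 0.70 = 0.0067431
  Juniceros: 0.27 × 0.44 × (1 − 0.69) × 0.52 = 0.019151
Normalizing constant Z = 0.15171 + 0.0067431 + 0.019151 = 0.17761.
P(Myopteryx | evidence) = 0.0067431 / 0.17761 ≈ 0.038.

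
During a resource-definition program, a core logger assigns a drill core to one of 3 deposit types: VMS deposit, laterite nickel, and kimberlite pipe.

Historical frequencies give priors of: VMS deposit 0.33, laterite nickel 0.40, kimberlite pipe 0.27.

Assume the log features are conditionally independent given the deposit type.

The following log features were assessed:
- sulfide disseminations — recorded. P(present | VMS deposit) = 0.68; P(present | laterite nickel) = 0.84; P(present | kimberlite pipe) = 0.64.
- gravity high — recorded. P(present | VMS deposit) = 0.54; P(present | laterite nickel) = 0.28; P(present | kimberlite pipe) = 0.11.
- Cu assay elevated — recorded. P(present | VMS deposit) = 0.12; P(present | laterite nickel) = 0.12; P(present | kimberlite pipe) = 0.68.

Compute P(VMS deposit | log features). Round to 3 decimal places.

For each hypothesis, the unnormalized posterior weight is prior × product of the log feature likelihoods:
  VMS deposit: 0.33 × 0.68 × 0.54 × 0.12 = 0.014541
  laterite nickel: 0.40 × 0.84 × 0.28 × 0.12 = 0.01129
  kimberlite pipe: 0.27 × 0.64 × 0.11 × 0.68 = 0.012925
The unnormalized weights sum to 0.038756.
P(VMS deposit | evidence) = 0.014541 / 0.038756 ≈ 0.375.

0.375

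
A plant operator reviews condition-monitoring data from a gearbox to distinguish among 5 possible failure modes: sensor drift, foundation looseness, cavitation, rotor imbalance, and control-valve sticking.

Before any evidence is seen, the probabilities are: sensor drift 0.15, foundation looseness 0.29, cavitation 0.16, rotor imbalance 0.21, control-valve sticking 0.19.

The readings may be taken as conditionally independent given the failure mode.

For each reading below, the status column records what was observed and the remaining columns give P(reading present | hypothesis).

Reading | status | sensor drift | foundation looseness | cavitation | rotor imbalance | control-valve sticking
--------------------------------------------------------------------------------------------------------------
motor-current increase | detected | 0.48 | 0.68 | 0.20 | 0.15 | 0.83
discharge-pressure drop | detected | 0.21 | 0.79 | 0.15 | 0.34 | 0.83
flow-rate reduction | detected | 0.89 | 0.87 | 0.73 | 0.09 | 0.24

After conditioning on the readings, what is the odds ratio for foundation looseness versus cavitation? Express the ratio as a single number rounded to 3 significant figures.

Unnormalized posterior weight (prior times the reading likelihoods) for each of the two hypotheses:
  foundation looseness: 0.29 × 0.68 × 0.79 × 0.87 = 0.13554
  cavitation: 0.16 × 0.20 × 0.15 × 0.73 = 0.003504
Odds(foundation looseness : cavitation) = 0.13554 / 0.003504 ≈ 38.7.

38.7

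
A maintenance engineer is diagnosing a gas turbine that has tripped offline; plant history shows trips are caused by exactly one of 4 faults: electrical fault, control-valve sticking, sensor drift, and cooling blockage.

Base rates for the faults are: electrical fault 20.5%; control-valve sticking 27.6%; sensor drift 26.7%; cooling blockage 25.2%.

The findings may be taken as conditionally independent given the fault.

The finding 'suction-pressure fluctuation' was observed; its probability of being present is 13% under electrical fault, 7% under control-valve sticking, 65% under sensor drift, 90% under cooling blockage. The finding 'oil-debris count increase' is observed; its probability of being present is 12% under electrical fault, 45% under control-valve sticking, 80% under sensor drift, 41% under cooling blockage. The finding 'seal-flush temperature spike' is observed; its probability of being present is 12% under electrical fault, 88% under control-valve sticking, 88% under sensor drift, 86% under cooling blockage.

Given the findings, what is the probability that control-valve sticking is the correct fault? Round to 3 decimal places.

0.036

For each hypothesis, the unnormalized posterior weight is prior × product of the finding likelihoods:
  electrical fault: 0.205 × 0.13 × 0.12 × 0.12 = 0.00038376
  control-valve sticking: 0.276 × 0.07 × 0.45 × 0.88 = 0.0076507
  sensor drift: 0.267 × 0.65 × 0.80 × 0.88 = 0.12218
  cooling blockage: 0.252 × 0.90 × 0.41 × 0.86 = 0.07997
Normalizing constant Z = 0.00038376 + 0.0076507 + 0.12218 + 0.07997 = 0.21018.
P(control-valve sticking | evidence) = 0.0076507 / 0.21018 ≈ 0.036.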